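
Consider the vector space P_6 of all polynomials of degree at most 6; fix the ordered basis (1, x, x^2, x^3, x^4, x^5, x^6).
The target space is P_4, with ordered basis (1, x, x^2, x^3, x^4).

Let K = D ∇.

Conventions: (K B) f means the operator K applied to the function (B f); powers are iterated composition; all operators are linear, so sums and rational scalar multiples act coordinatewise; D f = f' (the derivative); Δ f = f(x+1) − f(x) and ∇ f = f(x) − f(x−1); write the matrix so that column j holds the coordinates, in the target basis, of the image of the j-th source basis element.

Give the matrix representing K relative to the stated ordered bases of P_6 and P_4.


the matrix is [[0, 0, 2, -3, 4, -5, 6]; [0, 0, 0, 6, -12, 20, -30]; [0, 0, 0, 0, 12, -30, 60]; [0, 0, 0, 0, 0, 20, -60]; [0, 0, 0, 0, 0, 0, 30]] (rows listed top to bottom)

image of 1: 0
image of x: 0
image of x^2: 2
image of x^3: 6x - 3
image of x^4: 12x^2 - 12x + 4
image of x^5: 20x^3 - 30x^2 + 20x - 5
image of x^6: 30x^4 - 60x^3 + 60x^2 - 30x + 6
each image's coordinates form column j of the matrix


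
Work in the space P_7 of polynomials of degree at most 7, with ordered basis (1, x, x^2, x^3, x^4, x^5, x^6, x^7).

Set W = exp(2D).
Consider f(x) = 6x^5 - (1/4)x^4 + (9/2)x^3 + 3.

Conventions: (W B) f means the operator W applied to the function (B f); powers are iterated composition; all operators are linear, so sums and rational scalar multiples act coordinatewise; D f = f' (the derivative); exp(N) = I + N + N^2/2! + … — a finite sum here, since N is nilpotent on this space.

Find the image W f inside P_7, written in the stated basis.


the image equals g(x) = 6x^5 + (239/4)x^4 + (485/2)x^3 + 501x^2 + 526x + 227

order-1 term: 60x^4 - 2x^3 + 27x^2
order-2 term: 240x^3 - 6x^2 + 54x
order-3 term: 480x^2 - 8x + 36
order-4 term: 480x - 4
order-5 term: 192
the series for exp(2D) f terminates at order 5
exp(2D) f = 6x^5 + (239/4)x^4 + (485/2)x^3 + 501x^2 + 526x + 227


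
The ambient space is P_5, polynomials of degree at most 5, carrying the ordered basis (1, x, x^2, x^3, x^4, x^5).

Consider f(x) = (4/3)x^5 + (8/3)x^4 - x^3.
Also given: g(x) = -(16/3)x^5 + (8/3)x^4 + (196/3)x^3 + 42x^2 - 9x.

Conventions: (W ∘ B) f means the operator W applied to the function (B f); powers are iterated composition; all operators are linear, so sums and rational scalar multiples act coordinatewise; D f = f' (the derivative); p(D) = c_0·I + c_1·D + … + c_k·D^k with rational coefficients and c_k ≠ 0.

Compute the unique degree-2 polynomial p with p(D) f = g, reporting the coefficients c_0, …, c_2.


p(D) = -4·I + 2·D + (3/2)·D^2, i.e. c_0 = -4, c_1 = 2, c_2 = 3/2

D^0 f = (4/3)x^5 + (8/3)x^4 - x^3
D^1 f = (20/3)x^4 + (32/3)x^3 - 3x^2
D^2 f = (80/3)x^3 + 32x^2 - 6x
matching coefficients of g against c_0 f + c_1 Df + … from the top degree down determines the c_i
solution: c_0 = -4, c_1 = 2, c_2 = 3/2


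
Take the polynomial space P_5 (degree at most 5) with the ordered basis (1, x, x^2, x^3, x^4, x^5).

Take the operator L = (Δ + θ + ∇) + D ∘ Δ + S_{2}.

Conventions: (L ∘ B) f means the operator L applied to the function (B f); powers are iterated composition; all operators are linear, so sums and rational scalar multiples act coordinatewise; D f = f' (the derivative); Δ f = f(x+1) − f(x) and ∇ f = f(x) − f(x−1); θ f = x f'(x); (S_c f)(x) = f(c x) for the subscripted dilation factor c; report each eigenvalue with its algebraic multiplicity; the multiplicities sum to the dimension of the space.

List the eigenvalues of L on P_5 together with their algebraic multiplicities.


λ = 1 (multiplicity 1), λ = 3 (multiplicity 1), λ = 6 (multiplicity 1), λ = 11 (multiplicity 1), λ = 20 (multiplicity 1), λ = 37 (multiplicity 1)

image of 1: 1
image of x: 3x + 2
image of x^2: 6x^2 + 4x + 2
image of x^3: 11x^3 + 6x^2 + 6x + 5
image of x^4: 20x^4 + 8x^3 + 12x^2 + 20x + 4
image of x^5: 37x^5 + 10x^4 + 20x^3 + 50x^2 + 20x + 7
the matrix is upper triangular; its diagonal is (1, 3, 6, 11, 20, 37)
for a triangular matrix the eigenvalues are the diagonal entries, with algebraic multiplicity their repetition count


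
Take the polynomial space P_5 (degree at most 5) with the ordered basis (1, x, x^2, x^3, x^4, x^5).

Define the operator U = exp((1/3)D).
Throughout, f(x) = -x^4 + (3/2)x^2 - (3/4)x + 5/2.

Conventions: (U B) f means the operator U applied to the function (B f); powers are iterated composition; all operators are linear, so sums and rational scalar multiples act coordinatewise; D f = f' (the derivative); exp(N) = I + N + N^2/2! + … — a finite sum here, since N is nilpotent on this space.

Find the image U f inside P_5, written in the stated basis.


g(x) = -x^4 - (4/3)x^3 + (5/6)x^2 + (11/108)x + 779/324

order-1 term: -(4/3)x^3 + x - 1/4
order-2 term: -(2/3)x^2 + 1/6
order-3 term: -(4/27)x
order-4 term: -1/81
the series for exp((1/3)D) f terminates at order 4
exp((1/3)D) f = -x^4 - (4/3)x^3 + (5/6)x^2 + (11/108)x + 779/324


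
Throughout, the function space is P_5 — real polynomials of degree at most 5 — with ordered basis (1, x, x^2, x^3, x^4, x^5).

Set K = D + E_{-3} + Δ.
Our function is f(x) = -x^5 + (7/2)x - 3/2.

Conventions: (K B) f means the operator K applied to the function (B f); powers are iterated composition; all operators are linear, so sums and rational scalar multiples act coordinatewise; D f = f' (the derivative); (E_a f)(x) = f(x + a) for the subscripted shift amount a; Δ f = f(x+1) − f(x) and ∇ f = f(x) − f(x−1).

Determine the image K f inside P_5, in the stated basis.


g(x) = -x^5 + 5x^4 - 100x^3 + 260x^2 - (813/2)x + 237

D f = -5x^4 + 7/2
E_{-3} f = -x^5 + 15x^4 - 90x^3 + 270x^2 - (803/2)x + 231
Δ f = -5x^4 - 10x^3 - 10x^2 - 5x + 5/2
(D + E_{-3} + Δ) f = -x^5 + 5x^4 - 100x^3 + 260x^2 - (813/2)x + 237


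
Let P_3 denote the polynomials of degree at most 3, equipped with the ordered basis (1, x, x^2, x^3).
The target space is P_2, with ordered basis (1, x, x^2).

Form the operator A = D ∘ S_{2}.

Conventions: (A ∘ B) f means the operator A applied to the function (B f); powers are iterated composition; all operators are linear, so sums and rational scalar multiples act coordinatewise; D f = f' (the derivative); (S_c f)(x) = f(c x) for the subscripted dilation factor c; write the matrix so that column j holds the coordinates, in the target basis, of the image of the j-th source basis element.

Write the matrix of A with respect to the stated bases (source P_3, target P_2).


image of 1: 0
image of x: 2
image of x^2: 8x
image of x^3: 24x^2
each image's coordinates form column j of the matrix

the matrix is [[0, 2, 0, 0]; [0, 0, 8, 0]; [0, 0, 0, 24]] (rows listed top to bottom)


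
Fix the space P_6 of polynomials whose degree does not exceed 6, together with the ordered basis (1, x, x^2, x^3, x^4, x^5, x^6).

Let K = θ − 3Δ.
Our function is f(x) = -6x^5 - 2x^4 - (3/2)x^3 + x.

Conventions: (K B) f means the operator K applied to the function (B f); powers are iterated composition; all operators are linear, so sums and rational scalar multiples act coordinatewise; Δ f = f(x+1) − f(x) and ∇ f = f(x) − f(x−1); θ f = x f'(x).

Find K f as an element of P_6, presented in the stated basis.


g(x) = -30x^5 + 82x^4 + (399/2)x^3 + (459/2)x^2 + (257/2)x + 51/2

θ f = -30x^5 - 8x^4 - (9/2)x^3 + x
Δ f = -30x^4 - 68x^3 - (153/2)x^2 - (85/2)x - 17/2
(-3Δ) f = 90x^4 + 204x^3 + (459/2)x^2 + (255/2)x + 51/2
(θ − 3Δ) f = -30x^5 + 82x^4 + (399/2)x^3 + (459/2)x^2 + (257/2)x + 51/2


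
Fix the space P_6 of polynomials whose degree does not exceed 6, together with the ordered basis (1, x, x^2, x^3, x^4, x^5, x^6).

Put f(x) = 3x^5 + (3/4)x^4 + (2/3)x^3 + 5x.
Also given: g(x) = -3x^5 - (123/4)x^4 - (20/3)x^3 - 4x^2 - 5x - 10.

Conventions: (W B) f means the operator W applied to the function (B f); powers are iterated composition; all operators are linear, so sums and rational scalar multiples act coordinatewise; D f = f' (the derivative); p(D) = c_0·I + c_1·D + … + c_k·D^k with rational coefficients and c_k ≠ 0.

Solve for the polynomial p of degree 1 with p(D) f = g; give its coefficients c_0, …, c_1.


D^0 f = 3x^5 + (3/4)x^4 + (2/3)x^3 + 5x
D^1 f = 15x^4 + 3x^3 + 2x^2 + 5
matching coefficients of g against c_0 f + c_1 Df + … from the top degree down determines the c_i
solution: c_0 = -1, c_1 = -2

p(D) = -I − 2·D, i.e. c_0 = -1, c_1 = -2


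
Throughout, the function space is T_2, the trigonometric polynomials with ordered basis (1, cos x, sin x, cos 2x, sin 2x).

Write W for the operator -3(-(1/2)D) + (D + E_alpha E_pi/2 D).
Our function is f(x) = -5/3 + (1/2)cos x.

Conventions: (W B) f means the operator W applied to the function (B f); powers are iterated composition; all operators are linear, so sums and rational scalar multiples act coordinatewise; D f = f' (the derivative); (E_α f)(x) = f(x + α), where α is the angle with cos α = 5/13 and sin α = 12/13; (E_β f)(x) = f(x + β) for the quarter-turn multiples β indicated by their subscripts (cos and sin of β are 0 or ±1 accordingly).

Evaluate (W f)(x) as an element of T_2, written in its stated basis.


D f = -(1/2)sin x
(-(1/2)D) f = (1/4)sin x
(-3(-(1/2)D)) f = -(3/4)sin x
D f = -(1/2)sin x
D f = -(1/2)sin x
E_pi/2 D f = -(1/2)cos x
E_alpha E_pi/2 D f = -(5/26)cos x + (6/13)sin x
(D + E_alpha E_pi/2 D) f = -(5/26)cos x - (1/26)sin x
(-3(-(1/2)D) + (D + E_alpha E_pi/2 D)) f = -(5/26)cos x - (41/52)sin x

the image equals g(x) = -(5/26)cos x - (41/52)sin x


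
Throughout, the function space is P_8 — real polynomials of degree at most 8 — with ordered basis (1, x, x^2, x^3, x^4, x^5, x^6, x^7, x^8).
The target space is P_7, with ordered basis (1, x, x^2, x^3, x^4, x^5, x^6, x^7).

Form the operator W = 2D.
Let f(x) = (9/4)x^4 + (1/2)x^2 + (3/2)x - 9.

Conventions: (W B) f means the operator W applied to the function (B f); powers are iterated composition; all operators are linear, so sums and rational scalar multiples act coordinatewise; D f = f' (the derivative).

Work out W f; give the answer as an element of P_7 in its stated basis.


the result is g(x) = 18x^3 + 2x + 3

D f = 9x^3 + x + 3/2
(2D) f = 18x^3 + 2x + 3


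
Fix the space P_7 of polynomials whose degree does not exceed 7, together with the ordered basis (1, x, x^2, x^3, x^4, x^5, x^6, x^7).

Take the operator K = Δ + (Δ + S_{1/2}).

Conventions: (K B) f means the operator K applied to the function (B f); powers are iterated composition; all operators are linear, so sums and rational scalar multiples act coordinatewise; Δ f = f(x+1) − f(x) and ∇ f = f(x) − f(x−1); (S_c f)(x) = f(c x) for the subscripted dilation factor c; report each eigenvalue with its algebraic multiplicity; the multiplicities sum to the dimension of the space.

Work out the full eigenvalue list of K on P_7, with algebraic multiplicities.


image of 1: 1
image of x: (1/2)x + 2
image of x^2: (1/4)x^2 + 4x + 2
image of x^3: (1/8)x^3 + 6x^2 + 6x + 2
image of x^4: (1/16)x^4 + 8x^3 + 12x^2 + 8x + 2
image of x^5: (1/32)x^5 + 10x^4 + 20x^3 + 20x^2 + 10x + 2
image of x^6: (1/64)x^6 + 12x^5 + 30x^4 + 40x^3 + 30x^2 + 12x + 2
image of x^7: (1/128)x^7 + 14x^6 + 42x^5 + 70x^4 + 70x^3 + 42x^2 + 14x + 2
the matrix is upper triangular; its diagonal is (1, 1/2, 1/4, 1/8, 1/16, 1/32, 1/64, 1/128)
for a triangular matrix the eigenvalues are the diagonal entries, with algebraic multiplicity their repetition count

λ = 1/128 (multiplicity 1), λ = 1/64 (multiplicity 1), λ = 1/32 (multiplicity 1), λ = 1/16 (multiplicity 1), λ = 1/8 (multiplicity 1), λ = 1/4 (multiplicity 1), λ = 1/2 (multiplicity 1), λ = 1 (multiplicity 1)


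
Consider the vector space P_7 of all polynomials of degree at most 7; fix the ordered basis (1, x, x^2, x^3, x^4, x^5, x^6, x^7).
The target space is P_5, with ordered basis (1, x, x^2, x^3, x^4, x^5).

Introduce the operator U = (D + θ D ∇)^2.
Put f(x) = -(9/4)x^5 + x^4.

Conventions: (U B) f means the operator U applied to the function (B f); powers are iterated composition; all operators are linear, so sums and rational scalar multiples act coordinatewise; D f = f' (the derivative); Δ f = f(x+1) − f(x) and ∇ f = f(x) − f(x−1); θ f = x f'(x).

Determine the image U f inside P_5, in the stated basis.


D f = -(45/4)x^4 + 4x^3
∇ f = -(45/4)x^4 + (53/2)x^3 - (57/2)x^2 + (61/4)x - 13/4
D ∇ f = -45x^3 + (159/2)x^2 - 57x + 61/4
θ D ∇ f = -135x^3 + 159x^2 - 57x
(D + θ D ∇) f = -(45/4)x^4 - 131x^3 + 159x^2 - 57x
D (D + θ D ∇) f = -45x^3 - 393x^2 + 318x - 57
∇ (D + θ D ∇) f = -45x^3 - (651/2)x^2 + 666x - 1343/4
D ∇ (D + θ D ∇) f = -135x^2 - 651x + 666
θ D ∇ (D + θ D ∇) f = -270x^2 - 651x
(D + θ D ∇) (D + θ D ∇) f = -45x^3 - 663x^2 - 333x - 57

the result is g(x) = -45x^3 - 663x^2 - 333x - 57


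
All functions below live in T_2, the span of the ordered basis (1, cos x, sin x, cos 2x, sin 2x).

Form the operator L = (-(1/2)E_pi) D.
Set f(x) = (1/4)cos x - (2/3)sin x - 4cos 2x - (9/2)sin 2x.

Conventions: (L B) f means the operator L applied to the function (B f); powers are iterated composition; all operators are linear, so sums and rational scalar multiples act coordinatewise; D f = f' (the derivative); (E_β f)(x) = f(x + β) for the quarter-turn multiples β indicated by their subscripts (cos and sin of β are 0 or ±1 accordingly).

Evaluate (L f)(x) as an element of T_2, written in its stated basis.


the result is g(x) = -(1/3)cos x - (1/8)sin x + (9/2)cos 2x - 4sin 2x

D f = -(2/3)cos x - (1/4)sin x - 9cos 2x + 8sin 2x
E_pi D f = (2/3)cos x + (1/4)sin x - 9cos 2x + 8sin 2x
(-(1/2)E_pi) D f = -(1/3)cos x - (1/8)sin x + (9/2)cos 2x - 4sin 2x


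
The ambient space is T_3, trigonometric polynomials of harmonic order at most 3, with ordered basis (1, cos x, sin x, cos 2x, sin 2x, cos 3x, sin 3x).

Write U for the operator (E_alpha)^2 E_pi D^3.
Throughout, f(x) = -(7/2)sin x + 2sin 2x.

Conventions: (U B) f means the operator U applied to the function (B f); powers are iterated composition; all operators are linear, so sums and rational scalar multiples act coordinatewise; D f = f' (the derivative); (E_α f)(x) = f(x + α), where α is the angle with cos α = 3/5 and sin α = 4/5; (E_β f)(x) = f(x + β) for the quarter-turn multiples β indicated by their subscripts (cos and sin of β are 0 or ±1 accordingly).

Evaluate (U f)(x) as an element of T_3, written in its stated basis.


g(x) = (49/50)cos x + (84/25)sin x + (8432/625)cos 2x - (5376/625)sin 2x

D f = -(7/2)cos x + 4cos 2x
D D f = (7/2)sin x - 8sin 2x
D D D f = (7/2)cos x - 16cos 2x
E_pi D^3 f = -(7/2)cos x - 16cos 2x
E_alpha E_pi D^3 f = -(21/10)cos x + (14/5)sin x + (112/25)cos 2x + (384/25)sin 2x
E_alpha E_alpha E_pi D^3 f = (49/50)cos x + (84/25)sin x + (8432/625)cos 2x - (5376/625)sin 2x


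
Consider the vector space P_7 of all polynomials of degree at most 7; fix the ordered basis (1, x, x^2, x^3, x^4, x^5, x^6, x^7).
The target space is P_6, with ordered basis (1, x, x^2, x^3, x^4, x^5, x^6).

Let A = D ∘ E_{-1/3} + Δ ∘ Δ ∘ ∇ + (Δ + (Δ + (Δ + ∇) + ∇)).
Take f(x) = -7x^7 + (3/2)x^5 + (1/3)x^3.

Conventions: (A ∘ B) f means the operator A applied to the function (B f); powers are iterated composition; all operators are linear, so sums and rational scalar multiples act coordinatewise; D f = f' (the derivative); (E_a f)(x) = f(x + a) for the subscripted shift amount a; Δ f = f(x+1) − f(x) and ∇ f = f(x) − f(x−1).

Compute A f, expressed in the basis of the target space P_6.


the result is g(x) = -294x^6 - 49x^5 - (8195/3)x^4 - (84880/27)x^3 - (134408/27)x^2 - (468353/162)x - 627448/729

E_{-1/3} f = -7x^7 + (49/3)x^6 - (89/6)x^5 + (355/54)x^4 - (83/81)x^3 - (23/81)x^2 + (199/1458)x - 67/4374
D E_{-1/3} f = -49x^6 + 98x^5 - (445/6)x^4 + (710/27)x^3 - (83/27)x^2 - (46/81)x + 199/1458
∇ f = -49x^6 + 147x^5 - (475/2)x^4 + 230x^3 - 131x^2 + (81/2)x - 31/6
Δ ∇ f = -294x^5 - 460x^3 - 81x
Δ Δ ∇ f = -1470x^4 - 2940x^3 - 4320x^2 - 2850x - 835
Δ f = -49x^6 - 147x^5 - (475/2)x^4 - 230x^3 - 131x^2 - (81/2)x - 31/6
Δ f = -49x^6 - 147x^5 - (475/2)x^4 - 230x^3 - 131x^2 - (81/2)x - 31/6
Δ f = -49x^6 - 147x^5 - (475/2)x^4 - 230x^3 - 131x^2 - (81/2)x - 31/6
∇ f = -49x^6 + 147x^5 - (475/2)x^4 + 230x^3 - 131x^2 + (81/2)x - 31/6
(Δ + ∇) f = -98x^6 - 475x^4 - 262x^2 - 31/3
∇ f = -49x^6 + 147x^5 - (475/2)x^4 + 230x^3 - 131x^2 + (81/2)x - 31/6
(Δ + (Δ + ∇) + ∇) f = -196x^6 - 950x^4 - 524x^2 - 62/3
(Δ + (Δ + (Δ + ∇) + ∇)) f = -245x^6 - 147x^5 - (2375/2)x^4 - 230x^3 - 655x^2 - (81/2)x - 155/6
(D ∘ E_{-1/3} + Δ ∘ Δ ∘ ∇ + (Δ + (Δ + (Δ + ∇) + ∇))) f = -294x^6 - 49x^5 - (8195/3)x^4 - (84880/27)x^3 - (134408/27)x^2 - (468353/162)x - 627448/729


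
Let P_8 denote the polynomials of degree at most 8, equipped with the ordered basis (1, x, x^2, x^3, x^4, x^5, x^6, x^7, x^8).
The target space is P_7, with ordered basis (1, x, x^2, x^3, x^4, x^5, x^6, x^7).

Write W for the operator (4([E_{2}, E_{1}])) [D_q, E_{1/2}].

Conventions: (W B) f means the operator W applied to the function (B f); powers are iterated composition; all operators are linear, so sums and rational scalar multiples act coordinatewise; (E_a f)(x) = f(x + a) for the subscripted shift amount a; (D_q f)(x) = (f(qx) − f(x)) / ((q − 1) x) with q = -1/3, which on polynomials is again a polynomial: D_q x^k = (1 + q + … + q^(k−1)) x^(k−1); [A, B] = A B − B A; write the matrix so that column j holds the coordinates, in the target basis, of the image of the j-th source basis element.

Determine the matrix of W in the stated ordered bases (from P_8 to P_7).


image of 1: 0
image of x: 0
image of x^2: 0
image of x^3: 0
image of x^4: 0
image of x^5: 0
image of x^6: 0
image of x^7: 0
image of x^8: 0
each image's coordinates form column j of the matrix

the matrix is [[0, 0, 0, 0, 0, 0, 0, 0, 0]; [0, 0, 0, 0, 0, 0, 0, 0, 0]; [0, 0, 0, 0, 0, 0, 0, 0, 0]; [0, 0, 0, 0, 0, 0, 0, 0, 0]; [0, 0, 0, 0, 0, 0, 0, 0, 0]; [0, 0, 0, 0, 0, 0, 0, 0, 0]; [0, 0, 0, 0, 0, 0, 0, 0, 0]; [0, 0, 0, 0, 0, 0, 0, 0, 0]] (rows listed top to bottom)


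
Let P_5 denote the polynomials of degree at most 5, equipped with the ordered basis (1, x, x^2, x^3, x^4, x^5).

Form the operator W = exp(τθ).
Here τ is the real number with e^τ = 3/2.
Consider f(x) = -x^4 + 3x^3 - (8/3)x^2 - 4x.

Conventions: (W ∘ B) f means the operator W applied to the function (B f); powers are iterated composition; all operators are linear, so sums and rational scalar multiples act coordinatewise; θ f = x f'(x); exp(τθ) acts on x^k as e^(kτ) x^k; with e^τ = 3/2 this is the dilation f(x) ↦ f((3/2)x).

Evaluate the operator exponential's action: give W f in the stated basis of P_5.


the result is g(x) = -(81/16)x^4 + (81/8)x^3 - 6x^2 - 6x

exp(τθ) x^k = e^(kτ) x^k; with e^τ = 3/2 this sends x^k to (3/2)^k x^k
x ↦ 3/2 x
x^2 ↦ 9/4 x^2
x^3 ↦ 27/8 x^3
x^4 ↦ 81/16 x^4
applying this coordinatewise to f: exp(τθ) f = -(81/16)x^4 + (81/8)x^3 - 6x^2 - 6x


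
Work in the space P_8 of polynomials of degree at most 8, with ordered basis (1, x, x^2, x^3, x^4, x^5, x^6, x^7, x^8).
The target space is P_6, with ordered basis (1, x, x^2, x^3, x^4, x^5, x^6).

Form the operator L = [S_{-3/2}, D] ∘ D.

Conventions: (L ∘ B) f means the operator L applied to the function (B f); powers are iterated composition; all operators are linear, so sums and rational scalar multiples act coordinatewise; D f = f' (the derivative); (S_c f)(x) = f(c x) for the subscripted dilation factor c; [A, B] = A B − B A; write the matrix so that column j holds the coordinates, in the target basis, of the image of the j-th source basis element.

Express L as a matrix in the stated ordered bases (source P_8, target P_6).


image of 1: 0
image of x: 0
image of x^2: 5
image of x^3: -(45/2)x
image of x^4: (135/2)x^2
image of x^5: -(675/4)x^3
image of x^6: (6075/16)x^4
image of x^7: -(25515/32)x^5
image of x^8: (25515/16)x^6
each image's coordinates form column j of the matrix

the matrix is [[0, 0, 5, 0, 0, 0, 0, 0, 0]; [0, 0, 0, -45/2, 0, 0, 0, 0, 0]; [0, 0, 0, 0, 135/2, 0, 0, 0, 0]; [0, 0, 0, 0, 0, -675/4, 0, 0, 0]; [0, 0, 0, 0, 0, 0, 6075/16, 0, 0]; [0, 0, 0, 0, 0, 0, 0, -25515/32, 0]; [0, 0, 0, 0, 0, 0, 0, 0, 25515/16]] (rows listed top to bottom)


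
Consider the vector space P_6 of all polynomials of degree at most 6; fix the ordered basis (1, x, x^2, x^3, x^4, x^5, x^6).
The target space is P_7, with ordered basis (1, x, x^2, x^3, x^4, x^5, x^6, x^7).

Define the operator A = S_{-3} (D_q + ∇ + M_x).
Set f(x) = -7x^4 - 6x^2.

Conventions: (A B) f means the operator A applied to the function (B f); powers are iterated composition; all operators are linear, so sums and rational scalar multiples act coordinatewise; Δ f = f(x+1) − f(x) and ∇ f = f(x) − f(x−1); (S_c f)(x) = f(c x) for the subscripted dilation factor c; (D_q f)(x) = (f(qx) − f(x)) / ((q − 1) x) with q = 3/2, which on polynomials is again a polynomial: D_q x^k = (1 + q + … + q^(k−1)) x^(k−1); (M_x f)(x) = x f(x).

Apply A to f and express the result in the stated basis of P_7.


the image equals g(x) = 1701x^5 + (19629/8)x^3 + 378x^2 + 165x + 13

D_q f = -(455/8)x^3 - 15x
∇ f = -28x^3 + 42x^2 - 40x + 13
M_x f = -7x^5 - 6x^3
(D_q + ∇ + M_x) f = -7x^5 - (727/8)x^3 + 42x^2 - 55x + 13
S_{-3} (D_q + ∇ + M_x) f = 1701x^5 + (19629/8)x^3 + 378x^2 + 165x + 13


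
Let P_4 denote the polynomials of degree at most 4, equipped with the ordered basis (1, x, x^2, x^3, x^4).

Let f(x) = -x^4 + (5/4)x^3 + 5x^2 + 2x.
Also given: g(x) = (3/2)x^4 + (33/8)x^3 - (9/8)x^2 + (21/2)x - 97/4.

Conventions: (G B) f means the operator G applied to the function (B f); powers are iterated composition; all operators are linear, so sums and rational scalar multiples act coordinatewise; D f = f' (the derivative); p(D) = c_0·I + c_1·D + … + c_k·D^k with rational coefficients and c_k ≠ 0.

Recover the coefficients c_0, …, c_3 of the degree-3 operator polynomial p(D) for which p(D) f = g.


p(D) = -(3/2)·I − (3/2)·D − D^2 − (3/2)·D^3, i.e. c_0 = -3/2, c_1 = -3/2, c_2 = -1, c_3 = -3/2

D^0 f = -x^4 + (5/4)x^3 + 5x^2 + 2x
D^1 f = -4x^3 + (15/4)x^2 + 10x + 2
D^2 f = -12x^2 + (15/2)x + 10
D^3 f = -24x + 15/2
matching coefficients of g against c_0 f + c_1 Df + … from the top degree down determines the c_i
solution: c_0 = -3/2, c_1 = -3/2, c_2 = -1, c_3 = -3/2


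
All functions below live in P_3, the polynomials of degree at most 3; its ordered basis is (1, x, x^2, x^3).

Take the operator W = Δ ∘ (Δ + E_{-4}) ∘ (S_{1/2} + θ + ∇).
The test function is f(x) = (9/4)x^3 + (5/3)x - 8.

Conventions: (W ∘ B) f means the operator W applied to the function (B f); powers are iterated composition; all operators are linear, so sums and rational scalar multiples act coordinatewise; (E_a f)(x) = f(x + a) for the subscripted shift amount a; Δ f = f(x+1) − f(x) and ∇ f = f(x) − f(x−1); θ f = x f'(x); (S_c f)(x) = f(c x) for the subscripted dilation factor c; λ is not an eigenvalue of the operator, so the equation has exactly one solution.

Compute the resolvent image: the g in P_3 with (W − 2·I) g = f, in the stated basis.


write g with unknown coordinates in the stated basis and equate coefficients in (W − 2·I) g = f
solving from the highest basis element down gives g = -(9/8)x^3 - (675/128)x^2 + (15811/1536)x - 60111/2048
check: W g = -(675/64)x^2 + (5697/256)x - 68303/1024
so W g − 2·g = (9/4)x^3 + (5/3)x - 8 = f ✓

g(x) = -(9/8)x^3 - (675/128)x^2 + (15811/1536)x - 60111/2048


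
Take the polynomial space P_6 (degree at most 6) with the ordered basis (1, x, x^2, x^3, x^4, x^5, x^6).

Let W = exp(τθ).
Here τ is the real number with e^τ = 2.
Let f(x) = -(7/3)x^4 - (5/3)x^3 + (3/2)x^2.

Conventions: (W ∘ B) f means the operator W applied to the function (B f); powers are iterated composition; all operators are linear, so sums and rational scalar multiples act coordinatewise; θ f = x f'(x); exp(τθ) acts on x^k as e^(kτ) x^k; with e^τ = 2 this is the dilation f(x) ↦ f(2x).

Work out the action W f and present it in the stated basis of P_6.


g(x) = -(112/3)x^4 - (40/3)x^3 + 6x^2

exp(τθ) x^k = e^(kτ) x^k; with e^τ = 2 this sends x^k to 2^k x^k
x^2 ↦ 4 x^2
x^3 ↦ 8 x^3
x^4 ↦ 16 x^4
applying this coordinatewise to f: exp(τθ) f = -(112/3)x^4 - (40/3)x^3 + 6x^2


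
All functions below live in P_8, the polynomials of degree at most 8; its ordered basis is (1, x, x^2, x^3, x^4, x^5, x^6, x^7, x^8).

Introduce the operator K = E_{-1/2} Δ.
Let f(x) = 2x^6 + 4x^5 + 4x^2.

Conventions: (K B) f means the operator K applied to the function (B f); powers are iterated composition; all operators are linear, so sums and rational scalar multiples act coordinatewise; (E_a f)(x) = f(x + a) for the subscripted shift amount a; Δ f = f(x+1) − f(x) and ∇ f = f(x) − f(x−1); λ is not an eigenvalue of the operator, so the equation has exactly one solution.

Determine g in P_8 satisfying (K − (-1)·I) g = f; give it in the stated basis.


the image equals g(x) = 2x^6 - 8x^5 + 40x^4 - 170x^3 + 534x^2 - (4435/4)x + 4607/4

write g with unknown coordinates in the stated basis and equate coefficients in (K − (-1)·I) g = f
solving from the highest basis element down gives g = 2x^6 - 8x^5 + 40x^4 - 170x^3 + 534x^2 - (4435/4)x + 4607/4
check: K g = 12x^5 - 40x^4 + 170x^3 - 530x^2 + (4435/4)x - 4607/4
so K g − (-1)·g = 2x^6 + 4x^5 + 4x^2 = f ✓


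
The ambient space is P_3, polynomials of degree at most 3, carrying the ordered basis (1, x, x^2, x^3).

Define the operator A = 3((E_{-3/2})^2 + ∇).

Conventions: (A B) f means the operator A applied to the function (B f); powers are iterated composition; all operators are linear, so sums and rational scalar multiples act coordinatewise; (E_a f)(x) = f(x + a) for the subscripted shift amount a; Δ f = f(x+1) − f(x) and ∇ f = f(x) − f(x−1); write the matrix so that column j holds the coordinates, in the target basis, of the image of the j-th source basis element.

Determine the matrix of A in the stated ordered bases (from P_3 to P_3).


the matrix is [[3, -6, 24, -78]; [0, 3, -12, 72]; [0, 0, 3, -18]; [0, 0, 0, 3]] (rows listed top to bottom)

image of 1: 3
image of x: 3x - 6
image of x^2: 3x^2 - 12x + 24
image of x^3: 3x^3 - 18x^2 + 72x - 78
each image's coordinates form column j of the matrix


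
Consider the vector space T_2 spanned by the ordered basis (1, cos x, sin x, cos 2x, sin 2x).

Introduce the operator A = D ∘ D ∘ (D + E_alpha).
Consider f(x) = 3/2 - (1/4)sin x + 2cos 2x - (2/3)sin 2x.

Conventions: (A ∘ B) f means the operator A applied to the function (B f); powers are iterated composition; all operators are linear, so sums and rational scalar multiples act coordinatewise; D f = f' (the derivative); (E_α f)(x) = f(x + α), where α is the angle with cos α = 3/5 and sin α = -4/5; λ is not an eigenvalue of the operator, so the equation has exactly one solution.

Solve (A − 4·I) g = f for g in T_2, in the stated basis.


the result is g(x) = -3/8 - (1/424)cos x + (23/424)sin x - (1/3)cos 2x - (1/4)sin 2x

write g with unknown coordinates in the stated basis and equate coefficients in (A − 4·I) g = f
solving from the highest basis element down gives g = -3/8 - (1/424)cos x + (23/424)sin x - (1/3)cos 2x - (1/4)sin 2x
check: A g = -(1/106)cos x - (7/212)sin x + (2/3)cos 2x - (5/3)sin 2x
so A g − 4·g = 3/2 - (1/4)sin x + 2cos 2x - (2/3)sin 2x = f ✓


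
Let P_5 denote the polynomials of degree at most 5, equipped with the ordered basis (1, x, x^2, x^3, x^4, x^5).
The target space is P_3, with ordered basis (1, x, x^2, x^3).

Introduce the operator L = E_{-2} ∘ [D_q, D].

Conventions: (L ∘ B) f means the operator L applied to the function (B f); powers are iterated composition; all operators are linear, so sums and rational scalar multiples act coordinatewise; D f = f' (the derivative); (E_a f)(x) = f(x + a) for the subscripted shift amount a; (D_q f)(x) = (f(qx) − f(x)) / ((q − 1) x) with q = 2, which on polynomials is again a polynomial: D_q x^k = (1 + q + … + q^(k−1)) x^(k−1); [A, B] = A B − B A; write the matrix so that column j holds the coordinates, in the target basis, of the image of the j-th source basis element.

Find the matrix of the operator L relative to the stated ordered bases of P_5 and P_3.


image of 1: 0
image of x: 0
image of x^2: -1
image of x^3: -5x + 10
image of x^4: -17x^2 + 68x - 68
image of x^5: -49x^3 + 294x^2 - 588x + 392
each image's coordinates form column j of the matrix

the matrix is [[0, 0, -1, 10, -68, 392]; [0, 0, 0, -5, 68, -588]; [0, 0, 0, 0, -17, 294]; [0, 0, 0, 0, 0, -49]] (rows listed top to bottom)


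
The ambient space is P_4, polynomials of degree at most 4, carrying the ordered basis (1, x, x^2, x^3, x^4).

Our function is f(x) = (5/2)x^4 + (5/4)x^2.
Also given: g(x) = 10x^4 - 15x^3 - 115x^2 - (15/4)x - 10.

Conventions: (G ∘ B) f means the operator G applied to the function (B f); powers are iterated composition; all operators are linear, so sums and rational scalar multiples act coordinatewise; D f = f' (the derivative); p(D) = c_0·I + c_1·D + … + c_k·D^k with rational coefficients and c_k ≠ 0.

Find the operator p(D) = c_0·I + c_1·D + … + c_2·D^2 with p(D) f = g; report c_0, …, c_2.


c_0 = 4, c_1 = -3/2, c_2 = -4

D^0 f = (5/2)x^4 + (5/4)x^2
D^1 f = 10x^3 + (5/2)x
D^2 f = 30x^2 + 5/2
matching coefficients of g against c_0 f + c_1 Df + … from the top degree down determines the c_i
solution: c_0 = 4, c_1 = -3/2, c_2 = -4


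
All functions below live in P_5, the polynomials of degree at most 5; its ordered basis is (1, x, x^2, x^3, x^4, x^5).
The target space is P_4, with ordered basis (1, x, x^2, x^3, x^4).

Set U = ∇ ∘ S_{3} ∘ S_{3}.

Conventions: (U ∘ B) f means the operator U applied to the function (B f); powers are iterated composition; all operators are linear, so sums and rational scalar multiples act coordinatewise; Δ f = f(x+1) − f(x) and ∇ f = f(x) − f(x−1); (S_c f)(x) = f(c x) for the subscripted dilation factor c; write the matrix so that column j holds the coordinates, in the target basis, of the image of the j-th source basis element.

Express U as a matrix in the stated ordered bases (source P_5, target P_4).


the matrix is [[0, 9, -81, 729, -6561, 59049]; [0, 0, 162, -2187, 26244, -295245]; [0, 0, 0, 2187, -39366, 590490]; [0, 0, 0, 0, 26244, -590490]; [0, 0, 0, 0, 0, 295245]] (rows listed top to bottom)

image of 1: 0
image of x: 9
image of x^2: 162x - 81
image of x^3: 2187x^2 - 2187x + 729
image of x^4: 26244x^3 - 39366x^2 + 26244x - 6561
image of x^5: 295245x^4 - 590490x^3 + 590490x^2 - 295245x + 59049
each image's coordinates form column j of the matrix


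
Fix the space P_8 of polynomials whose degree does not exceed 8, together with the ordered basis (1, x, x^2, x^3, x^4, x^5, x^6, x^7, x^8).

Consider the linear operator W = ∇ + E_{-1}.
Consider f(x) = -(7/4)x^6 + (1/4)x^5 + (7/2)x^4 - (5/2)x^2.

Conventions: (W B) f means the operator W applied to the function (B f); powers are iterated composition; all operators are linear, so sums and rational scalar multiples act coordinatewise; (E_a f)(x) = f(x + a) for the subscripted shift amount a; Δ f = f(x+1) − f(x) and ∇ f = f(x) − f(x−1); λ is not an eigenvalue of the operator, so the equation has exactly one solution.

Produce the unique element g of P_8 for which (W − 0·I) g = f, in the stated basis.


the image equals g(x) = -(7/4)x^6 + (1/4)x^5 + (7/2)x^4 - (5/2)x^2

write g with unknown coordinates in the stated basis and equate coefficients in (W − 0·I) g = f
solving from the highest basis element down gives g = -(7/4)x^6 + (1/4)x^5 + (7/2)x^4 - (5/2)x^2
check: W g = -(7/4)x^6 + (1/4)x^5 + (7/2)x^4 - (5/2)x^2
so W g − 0·g = -(7/4)x^6 + (1/4)x^5 + (7/2)x^4 - (5/2)x^2 = f ✓


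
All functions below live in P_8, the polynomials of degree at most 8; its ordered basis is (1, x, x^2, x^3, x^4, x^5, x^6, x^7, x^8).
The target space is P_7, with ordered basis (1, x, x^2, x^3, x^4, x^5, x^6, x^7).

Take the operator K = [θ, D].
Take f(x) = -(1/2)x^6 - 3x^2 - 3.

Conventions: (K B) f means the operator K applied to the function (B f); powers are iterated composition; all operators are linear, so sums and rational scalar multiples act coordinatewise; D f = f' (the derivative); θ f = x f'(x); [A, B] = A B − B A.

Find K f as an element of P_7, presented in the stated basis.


the image equals g(x) = 3x^5 + 6x

D f = -3x^5 - 6x
θ D f = -15x^5 - 6x
θ f = -3x^6 - 6x^2
D θ f = -18x^5 - 12x
[θ, D] f = 3x^5 + 6x


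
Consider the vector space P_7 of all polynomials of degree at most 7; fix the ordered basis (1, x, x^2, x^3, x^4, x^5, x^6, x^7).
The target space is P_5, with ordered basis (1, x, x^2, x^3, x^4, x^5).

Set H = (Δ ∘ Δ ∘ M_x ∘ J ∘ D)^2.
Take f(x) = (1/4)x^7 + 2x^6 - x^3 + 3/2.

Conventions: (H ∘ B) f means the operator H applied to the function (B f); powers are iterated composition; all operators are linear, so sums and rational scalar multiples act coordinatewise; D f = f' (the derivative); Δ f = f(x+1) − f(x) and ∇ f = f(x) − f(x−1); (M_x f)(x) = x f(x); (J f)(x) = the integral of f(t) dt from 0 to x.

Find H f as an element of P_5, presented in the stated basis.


D f = (7/4)x^6 + 12x^5 - 3x^2
J D f = (1/4)x^7 + 2x^6 - x^3
M_x (J ∘ D) f = (1/4)x^8 + 2x^7 - x^4
Δ M_x (J ∘ D) f = 2x^7 + 21x^6 + 56x^5 + (175/2)x^4 + 80x^3 + 43x^2 + 12x + 5/4
Δ (Δ ∘ M_x) (J ∘ D) f = 14x^6 + 168x^5 + 665x^4 + 1400x^3 + 1682x^2 + 1096x + 603/2
D (Δ ∘ Δ ∘ M_x ∘ J ∘ D) f = 84x^5 + 840x^4 + 2660x^3 + 4200x^2 + 3364x + 1096
J D (Δ ∘ Δ ∘ M_x ∘ J ∘ D) f = 14x^6 + 168x^5 + 665x^4 + 1400x^3 + 1682x^2 + 1096x
M_x (J ∘ D) (Δ ∘ Δ ∘ M_x ∘ J ∘ D) f = 14x^7 + 168x^6 + 665x^5 + 1400x^4 + 1682x^3 + 1096x^2
Δ M_x (J ∘ D) (Δ ∘ Δ ∘ M_x ∘ J ∘ D) f = 98x^6 + 1302x^5 + 6335x^4 + 16100x^3 + 22910x^2 + 17269x + 5025
Δ (Δ ∘ M_x) (J ∘ D) (Δ ∘ Δ ∘ M_x ∘ J ∘ D) f = 588x^5 + 7980x^4 + 40320x^3 + 100800x^2 + 126558x + 64014

the image equals g(x) = 588x^5 + 7980x^4 + 40320x^3 + 100800x^2 + 126558x + 64014


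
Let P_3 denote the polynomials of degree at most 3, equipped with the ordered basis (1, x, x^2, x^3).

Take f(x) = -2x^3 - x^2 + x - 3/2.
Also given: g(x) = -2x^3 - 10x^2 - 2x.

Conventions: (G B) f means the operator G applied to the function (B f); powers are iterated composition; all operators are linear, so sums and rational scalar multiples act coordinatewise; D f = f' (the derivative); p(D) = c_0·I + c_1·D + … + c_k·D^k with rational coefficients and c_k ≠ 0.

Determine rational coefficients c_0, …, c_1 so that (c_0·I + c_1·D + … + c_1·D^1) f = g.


c_0 = 1, c_1 = 3/2

D^0 f = -2x^3 - x^2 + x - 3/2
D^1 f = -6x^2 - 2x + 1
matching coefficients of g against c_0 f + c_1 Df + … from the top degree down determines the c_i
solution: c_0 = 1, c_1 = 3/2


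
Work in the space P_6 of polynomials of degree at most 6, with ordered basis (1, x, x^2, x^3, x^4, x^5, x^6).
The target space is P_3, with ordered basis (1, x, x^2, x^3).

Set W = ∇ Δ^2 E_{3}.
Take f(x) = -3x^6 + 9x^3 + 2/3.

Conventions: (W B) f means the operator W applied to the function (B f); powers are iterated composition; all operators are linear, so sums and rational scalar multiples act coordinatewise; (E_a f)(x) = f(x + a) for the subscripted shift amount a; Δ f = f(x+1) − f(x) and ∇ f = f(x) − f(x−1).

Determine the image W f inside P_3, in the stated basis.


the image equals g(x) = -360x^3 - 3780x^2 - 13500x - 16326

E_{3} f = -3x^6 - 54x^5 - 405x^4 - 1611x^3 - 3564x^2 - 4131x - 5830/3
Δ E_{3} f = -18x^5 - 315x^4 - 2220x^3 - 7848x^2 - 13869x - 9768
Δ Δ E_{3} f = -90x^4 - 1440x^3 - 8730x^2 - 23706x - 24270
∇ Δ^2 E_{3} f = -360x^3 - 3780x^2 - 13500x - 16326


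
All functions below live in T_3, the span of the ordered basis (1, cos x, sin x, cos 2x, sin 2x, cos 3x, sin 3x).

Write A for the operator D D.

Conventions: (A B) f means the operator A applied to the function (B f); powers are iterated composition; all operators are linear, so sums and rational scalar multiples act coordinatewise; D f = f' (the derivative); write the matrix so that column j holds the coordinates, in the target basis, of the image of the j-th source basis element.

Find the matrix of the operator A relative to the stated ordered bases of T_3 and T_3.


image of 1: 0
image of cos x: -cos x
image of sin x: -sin x
image of cos 2x: -4cos 2x
image of sin 2x: -4sin 2x
image of cos 3x: -9cos 3x
image of sin 3x: -9sin 3x
each image's coordinates form column j of the matrix

the matrix is [[0, 0, 0, 0, 0, 0, 0]; [0, -1, 0, 0, 0, 0, 0]; [0, 0, -1, 0, 0, 0, 0]; [0, 0, 0, -4, 0, 0, 0]; [0, 0, 0, 0, -4, 0, 0]; [0, 0, 0, 0, 0, -9, 0]; [0, 0, 0, 0, 0, 0, -9]] (rows listed top to bottom)


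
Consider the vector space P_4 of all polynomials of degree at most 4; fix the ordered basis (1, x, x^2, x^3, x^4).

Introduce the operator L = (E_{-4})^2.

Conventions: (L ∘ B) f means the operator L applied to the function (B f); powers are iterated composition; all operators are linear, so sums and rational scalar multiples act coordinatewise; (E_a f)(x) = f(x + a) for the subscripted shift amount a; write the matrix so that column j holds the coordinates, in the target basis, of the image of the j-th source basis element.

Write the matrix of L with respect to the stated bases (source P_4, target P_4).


the matrix is [[1, -8, 64, -512, 4096]; [0, 1, -16, 192, -2048]; [0, 0, 1, -24, 384]; [0, 0, 0, 1, -32]; [0, 0, 0, 0, 1]] (rows listed top to bottom)

image of 1: 1
image of x: x - 8
image of x^2: x^2 - 16x + 64
image of x^3: x^3 - 24x^2 + 192x - 512
image of x^4: x^4 - 32x^3 + 384x^2 - 2048x + 4096
each image's coordinates form column j of the matrix


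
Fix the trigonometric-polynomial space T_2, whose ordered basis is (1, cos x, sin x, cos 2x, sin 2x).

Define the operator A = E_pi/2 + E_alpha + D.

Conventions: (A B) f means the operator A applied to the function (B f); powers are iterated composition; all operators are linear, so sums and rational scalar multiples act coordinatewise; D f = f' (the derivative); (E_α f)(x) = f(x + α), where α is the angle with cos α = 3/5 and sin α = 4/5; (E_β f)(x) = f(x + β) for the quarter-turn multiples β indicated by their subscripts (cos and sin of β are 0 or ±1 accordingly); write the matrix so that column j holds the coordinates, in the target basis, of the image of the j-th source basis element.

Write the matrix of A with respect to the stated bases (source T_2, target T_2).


the matrix is [[2, 0, 0, 0, 0]; [0, 3/5, 14/5, 0, 0]; [0, -14/5, 3/5, 0, 0]; [0, 0, 0, -32/25, 74/25]; [0, 0, 0, -74/25, -32/25]] (rows listed top to bottom)

image of 1: 2
image of cos x: (3/5)cos x - (14/5)sin x
image of sin x: (14/5)cos x + (3/5)sin x
image of cos 2x: -(32/25)cos 2x - (74/25)sin 2x
image of sin 2x: (74/25)cos 2x - (32/25)sin 2x
each image's coordinates form column j of the matrix


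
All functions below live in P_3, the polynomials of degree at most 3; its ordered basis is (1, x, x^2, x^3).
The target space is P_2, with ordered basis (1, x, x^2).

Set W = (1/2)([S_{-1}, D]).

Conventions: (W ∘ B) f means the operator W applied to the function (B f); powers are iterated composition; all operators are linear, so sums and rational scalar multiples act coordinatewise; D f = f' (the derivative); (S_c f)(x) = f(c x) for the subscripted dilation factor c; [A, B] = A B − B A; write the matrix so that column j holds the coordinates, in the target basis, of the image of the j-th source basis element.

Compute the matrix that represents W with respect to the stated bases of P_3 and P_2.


image of 1: 0
image of x: 1
image of x^2: -2x
image of x^3: 3x^2
each image's coordinates form column j of the matrix

the matrix is [[0, 1, 0, 0]; [0, 0, -2, 0]; [0, 0, 0, 3]] (rows listed top to bottom)


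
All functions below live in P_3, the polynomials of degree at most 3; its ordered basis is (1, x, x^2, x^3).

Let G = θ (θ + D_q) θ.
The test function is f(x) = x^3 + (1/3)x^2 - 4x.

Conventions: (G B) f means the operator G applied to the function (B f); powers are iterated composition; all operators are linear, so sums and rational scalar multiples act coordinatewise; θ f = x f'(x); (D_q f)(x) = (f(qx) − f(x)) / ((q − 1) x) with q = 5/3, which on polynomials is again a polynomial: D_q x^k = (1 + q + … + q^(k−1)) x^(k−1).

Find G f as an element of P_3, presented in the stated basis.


g(x) = 27x^3 + (106/3)x^2 - (20/9)x

θ f = 3x^3 + (2/3)x^2 - 4x
θ θ f = 9x^3 + (4/3)x^2 - 4x
D_q θ f = (49/3)x^2 + (16/9)x - 4
(θ + D_q) θ f = 9x^3 + (53/3)x^2 - (20/9)x - 4
θ (θ + D_q) θ f = 27x^3 + (106/3)x^2 - (20/9)x
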